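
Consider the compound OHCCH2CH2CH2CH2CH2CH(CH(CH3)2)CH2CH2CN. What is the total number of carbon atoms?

13

Atom tally by fragment:
  OHCCH2 → C:2 H:3 O:1
  CH2 → C:1 H:2
  CH2 → C:1 H:2
  CH2 → C:1 H:2
  CH2 → C:1 H:2
  CH(CH(CH3)2) → C:4 H:8
  CH2 → C:1 H:2
  CH2CN → C:2 H:2 N:1
Element totals:
  C: 13
  H: 23
  N: 1
  O: 1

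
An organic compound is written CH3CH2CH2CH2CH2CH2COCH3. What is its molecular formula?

C8H16O

Atom tally by fragment:
  CH3 → C:1 H:3
  CH2 → C:1 H:2
  CH2 → C:1 H:2
  CH2 → C:1 H:2
  CH2 → C:1 H:2
  CH2COCH3 → C:3 H:5 O:1
Element totals:
  C: 8
  H: 16
  O: 1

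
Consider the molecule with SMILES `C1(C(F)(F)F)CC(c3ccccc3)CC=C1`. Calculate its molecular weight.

226.24 g/mol

Atom tally by fragment:
  cyclohexene ring core → C:6 H:10
  (− 2 ring H displaced by substituents)
  + CF3 → C:1 F:3
  + C6H5 → C:6 H:5
Element totals:
  C: 13
  H: 13
  F: 3
Molecular formula: C13H13F3.
  M = 13(12.011) + 13(1.008) + 3(18.998)
    = 156.143 + 13.104 + 56.994 = 226.241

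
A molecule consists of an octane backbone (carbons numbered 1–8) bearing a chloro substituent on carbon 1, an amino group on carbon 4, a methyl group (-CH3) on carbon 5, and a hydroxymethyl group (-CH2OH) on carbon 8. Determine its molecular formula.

C10H22ClNO

Atom tally by fragment:
  ClCH2 → C:1 H:2 Cl:1
  CH2 → C:1 H:2
  CH2 → C:1 H:2
  CH(NH2) → C:1 H:3 N:1
  CH(CH3) → C:2 H:4
  CH2 → C:1 H:2
  CH2 → C:1 H:2
  CH2CH2OH → C:2 H:5 O:1
Element totals:
  C: 10
  H: 22
  Cl: 1
  N: 1
  O: 1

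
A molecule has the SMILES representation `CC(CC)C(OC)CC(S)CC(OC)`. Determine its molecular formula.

Atom tally by fragment:
  CH3 → C:1 H:3
  CH(C2H5) → C:3 H:6
  CH(OCH3) → C:2 H:4 O:1
  CH2 → C:1 H:2
  CH(SH) → C:1 H:2 S:1
  CH2 → C:1 H:2
  CH2OCH3 → C:2 H:5 O:1
Element totals:
  C: 11
  H: 24
  O: 2
  S: 1

C11H24O2S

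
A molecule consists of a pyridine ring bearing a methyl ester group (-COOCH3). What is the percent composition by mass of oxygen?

Atom tally by fragment:
  pyridine ring core → C:5 H:5 N:1
  (− 1 ring H displaced by substituents)
  + COOCH3 → C:2 H:3 O:2
Element totals:
  C: 7
  H: 7
  N: 1
  O: 2
Molecular formula: C7H7NO2.
Molar mass = 137.138 g/mol.
Mass from O: 2 × 15.999 = 31.998 g/mol.
%O = 31.998 / 137.138 × 100 = 23.33%.

23.33%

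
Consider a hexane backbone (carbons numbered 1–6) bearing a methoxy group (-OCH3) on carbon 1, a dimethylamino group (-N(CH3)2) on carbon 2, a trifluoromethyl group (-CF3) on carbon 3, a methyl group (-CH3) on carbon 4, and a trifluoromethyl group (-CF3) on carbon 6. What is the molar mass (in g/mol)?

Atom tally by fragment:
  CH3OCH2 → C:2 H:5 O:1
  CH(N(CH3)2) → C:3 H:7 N:1
  CH(CF3) → C:2 H:1 F:3
  CH(CH3) → C:2 H:4
  CH2 → C:1 H:2
  CH2CF3 → C:2 H:2 F:3
Element totals:
  C: 12
  H: 21
  F: 6
  N: 1
  O: 1
Molecular formula: C12H21F6NO.
  M = 12(12.011) + 21(1.008) + 6(18.998) + 14.007 + 15.999
    = 144.132 + 21.168 + 113.988 + 14.007 + 15.999 = 309.294

309.29 g/mol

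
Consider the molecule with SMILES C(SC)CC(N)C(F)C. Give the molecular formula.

Atom tally by fragment:
  CH3SCH2 → C:2 H:5 S:1
  CH2 → C:1 H:2
  CH(NH2) → C:1 H:3 N:1
  CH(F) → C:1 H:1 F:1
  CH3 → C:1 H:3
Element totals:
  C: 6
  H: 14
  F: 1
  N: 1
  S: 1

C6H14FNS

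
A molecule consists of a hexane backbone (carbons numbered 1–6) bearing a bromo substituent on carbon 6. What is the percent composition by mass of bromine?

48.40%

Atom tally by fragment:
  CH3 → C:1 H:3
  CH2 → C:1 H:2
  CH2 → C:1 H:2
  CH2 → C:1 H:2
  CH2 → C:1 H:2
  CH2Br → C:1 H:2 Br:1
Element totals:
  C: 6
  H: 13
  Br: 1
Molecular formula: C6H13Br.
Molar mass = 165.074 g/mol.
Mass from Br: 1 × 79.904 = 79.904 g/mol.
%Br = 79.904 / 165.074 × 100 = 48.40%.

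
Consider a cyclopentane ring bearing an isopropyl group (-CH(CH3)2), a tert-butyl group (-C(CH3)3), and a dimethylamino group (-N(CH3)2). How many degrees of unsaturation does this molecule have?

1

Atom tally by fragment:
  cyclopentane ring core → C:5 H:10
  (− 3 ring H displaced by substituents)
  + CH(CH3)2 → C:3 H:7
  + C(CH3)3 → C:4 H:9
  + N(CH3)2 → N:1 C:2 H:6
Element totals:
  C: 14
  H: 29
  N: 1
Molecular formula: C14H29N.
DoU = (2C + 2 + N − H − X) / 2 = (2·14 + 2 + 1 − 29 − 0) / 2 = 1.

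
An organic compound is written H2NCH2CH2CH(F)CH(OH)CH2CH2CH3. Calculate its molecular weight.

149.21 g/mol

Element totals:
  C: 7
  H: 16
  F: 1
  N: 1
  O: 1
Molecular formula: C7H16FNO.
  M = 7(12.011) + 16(1.008) + 18.998 + 14.007 + 15.999
    = 84.077 + 16.128 + 18.998 + 14.007 + 15.999 = 149.209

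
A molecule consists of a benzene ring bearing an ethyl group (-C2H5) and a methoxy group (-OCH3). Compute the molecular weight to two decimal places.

136.19 g/mol

Atom tally by fragment:
  benzene ring core → C:6 H:6
  (− 2 ring H displaced by substituents)
  + C2H5 → C:2 H:5
  + OCH3 → C:1 H:3 O:1
Element totals:
  C: 9
  H: 12
  O: 1
Molecular formula: C9H12O.
  M = 9(12.011) + 12(1.008) + 15.999
    = 108.099 + 12.096 + 15.999 = 136.194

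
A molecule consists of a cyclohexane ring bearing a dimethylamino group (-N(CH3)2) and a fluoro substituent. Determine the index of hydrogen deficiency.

Atom tally by fragment:
  cyclohexane ring core → C:6 H:12
  (− 2 ring H displaced by substituents)
  + N(CH3)2 → N:1 C:2 H:6
  + F → F:1
Element totals:
  C: 8
  H: 16
  F: 1
  N: 1
Molecular formula: C8H16FN.
DoU = (2C + 2 + N − H − X) / 2 = (2·8 + 2 + 1 − 16 − 1) / 2 = 1.

1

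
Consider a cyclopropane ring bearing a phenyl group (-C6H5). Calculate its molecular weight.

Atom tally by fragment:
  cyclopropane ring core → C:3 H:6
  (− 1 ring H displaced by substituents)
  + C6H5 → C:6 H:5
Element totals:
  C: 9
  H: 10
Molecular formula: C9H10.
  M = 9(12.011) + 10(1.008)
    = 108.099 + 10.080 = 118.179

118.18 g/mol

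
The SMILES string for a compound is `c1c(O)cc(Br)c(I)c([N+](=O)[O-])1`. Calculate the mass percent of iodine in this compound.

36.90%

Atom tally by fragment:
  benzene ring core → C:6 H:6
  (− 4 ring H displaced by substituents)
  + OH → O:1 H:1
  + Br → Br:1
  + I → I:1
  + NO2 → N:1 O:2
Element totals:
  C: 6
  H: 3
  Br: 1
  I: 1
  N: 1
  O: 3
Molecular formula: C6H3BrINO3.
Molar mass = 343.902 g/mol.
Mass from I: 1 × 126.904 = 126.904 g/mol.
%I = 126.904 / 343.902 × 100 = 36.90%.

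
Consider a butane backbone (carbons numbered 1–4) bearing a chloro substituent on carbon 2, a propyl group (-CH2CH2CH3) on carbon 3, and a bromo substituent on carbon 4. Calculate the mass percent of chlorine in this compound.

Atom tally by fragment:
  CH3 → C:1 H:3
  CH(Cl) → C:1 H:1 Cl:1
  CH(CH2CH2CH3) → C:4 H:8
  CH2Br → C:1 H:2 Br:1
Element totals:
  C: 7
  H: 14
  Br: 1
  Cl: 1
Molecular formula: C7H14BrCl.
Molar mass = 213.543 g/mol.
Mass from Cl: 1 × 35.45 = 35.450 g/mol.
%Cl = 35.450 / 213.543 × 100 = 16.60%.

16.60%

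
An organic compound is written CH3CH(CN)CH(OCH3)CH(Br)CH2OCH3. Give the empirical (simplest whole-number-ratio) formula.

Element totals:
  C: 8
  H: 14
  Br: 1
  N: 1
  O: 2
Molecular formula: C8H14BrNO2.
gcd of subscripts (1, 8, 14, 1, 2) = 1, so the empirical formula equals the molecular formula.

C8H14BrNO2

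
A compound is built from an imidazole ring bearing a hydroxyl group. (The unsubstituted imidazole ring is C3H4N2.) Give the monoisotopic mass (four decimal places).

84.0324

Atom tally by fragment:
  imidazole ring core → C:3 H:4 N:2
  (− 1 ring H displaced by substituents)
  + OH → O:1 H:1
Element totals:
  C: 3
  H: 4
  N: 2
  O: 1
Molecular formula: C3H4N2O.
  M = 3(12.0) + 4(1.007825) + 2(14.003074) + 15.994915
    = 36.000000 + 4.031300 + 28.006148 + 15.994915 = 84.032363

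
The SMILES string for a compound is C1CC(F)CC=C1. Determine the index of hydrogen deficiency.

Atom tally by fragment:
  cyclohexene ring core → C:6 H:10
  (− 1 ring H displaced by substituents)
  + F → F:1
Element totals:
  C: 6
  H: 9
  F: 1
Molecular formula: C6H9F.
DoU = (2C + 2 + N − H − X) / 2 = (2·6 + 2 + 0 − 9 − 1) / 2 = 2.

2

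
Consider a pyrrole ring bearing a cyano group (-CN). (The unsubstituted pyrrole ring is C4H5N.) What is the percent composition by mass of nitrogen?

30.42%

Atom tally by fragment:
  pyrrole ring core → C:4 H:5 N:1
  (− 1 ring H displaced by substituents)
  + CN → C:1 N:1
Element totals:
  C: 5
  H: 4
  N: 2
Molecular formula: C5H4N2.
Molar mass = 92.101 g/mol.
Mass from N: 2 × 14.007 = 28.014 g/mol.
%N = 28.014 / 92.101 × 100 = 30.42%.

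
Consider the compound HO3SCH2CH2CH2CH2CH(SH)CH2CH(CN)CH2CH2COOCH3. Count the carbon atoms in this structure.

12

Atom tally by fragment:
  HO3SCH2 → C:1 H:3 S:1 O:3
  CH2 → C:1 H:2
  CH2 → C:1 H:2
  CH2 → C:1 H:2
  CH(SH) → C:1 H:2 S:1
  CH2 → C:1 H:2
  CH(CN) → C:2 H:1 N:1
  CH2 → C:1 H:2
  CH2COOCH3 → C:3 H:5 O:2
Element totals:
  C: 12
  H: 21
  N: 1
  O: 5
  S: 2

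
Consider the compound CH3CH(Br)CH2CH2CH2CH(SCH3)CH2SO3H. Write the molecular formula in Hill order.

Atom tally by fragment:
  CH3 → C:1 H:3
  CH(Br) → C:1 H:1 Br:1
  CH2 → C:1 H:2
  CH2 → C:1 H:2
  CH2 → C:1 H:2
  CH(SCH3) → C:2 H:4 S:1
  CH2SO3H → C:1 H:3 S:1 O:3
Element totals:
  C: 8
  H: 17
  Br: 1
  O: 3
  S: 2

C8H17BrO3S2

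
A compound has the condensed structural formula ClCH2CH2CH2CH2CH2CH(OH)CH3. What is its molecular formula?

C7H15ClO

Element totals:
  C: 7
  H: 15
  Cl: 1
  O: 1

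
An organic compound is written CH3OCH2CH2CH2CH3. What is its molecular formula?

C5H12O

Element totals:
  C: 5
  H: 12
  O: 1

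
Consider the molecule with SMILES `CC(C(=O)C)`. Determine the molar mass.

72.11 g/mol

Atom tally by fragment:
  CH3 → C:1 H:3
  CH2COCH3 → C:3 H:5 O:1
Element totals:
  C: 4
  H: 8
  O: 1
Molecular formula: C4H8O.
  M = 4(12.011) + 8(1.008) + 15.999
    = 48.044 + 8.064 + 15.999 = 72.107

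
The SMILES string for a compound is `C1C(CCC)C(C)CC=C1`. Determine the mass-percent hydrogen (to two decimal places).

Atom tally by fragment:
  cyclohexene ring core → C:6 H:10
  (− 2 ring H displaced by substituents)
  + CH2CH2CH3 → C:3 H:7
  + CH3 → C:1 H:3
Element totals:
  C: 10
  H: 18
Molecular formula: C10H18.
Molar mass = 138.254 g/mol.
Mass from H: 18 × 1.008 = 18.144 g/mol.
%H = 18.144 / 138.254 × 100 = 13.12%.

13.12%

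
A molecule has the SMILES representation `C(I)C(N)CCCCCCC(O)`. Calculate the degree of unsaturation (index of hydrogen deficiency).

Atom tally by fragment:
  ICH2 → C:1 H:2 I:1
  CH(NH2) → C:1 H:3 N:1
  CH2 → C:1 H:2
  CH2 → C:1 H:2
  CH2 → C:1 H:2
  CH2 → C:1 H:2
  CH2 → C:1 H:2
  CH2 → C:1 H:2
  CH2OH → C:1 H:3 O:1
Element totals:
  C: 9
  H: 20
  I: 1
  N: 1
  O: 1
Molecular formula: C9H20INO.
DoU = (2C + 2 + N − H − X) / 2 = (2·9 + 2 + 1 − 20 − 1) / 2 = 0.

0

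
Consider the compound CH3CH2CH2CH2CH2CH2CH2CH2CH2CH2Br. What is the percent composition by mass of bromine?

Element totals:
  C: 10
  H: 21
  Br: 1
Molecular formula: C10H21Br.
Molar mass = 221.182 g/mol.
Mass from Br: 1 × 79.904 = 79.904 g/mol.
%Br = 79.904 / 221.182 × 100 = 36.13%.

36.13%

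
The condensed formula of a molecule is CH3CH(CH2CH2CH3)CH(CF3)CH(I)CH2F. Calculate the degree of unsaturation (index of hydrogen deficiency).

0

Element totals:
  C: 9
  H: 15
  F: 4
  I: 1
Molecular formula: C9H15F4I.
DoU = (2C + 2 + N − H − X) / 2 = (2·9 + 2 + 0 − 15 − 5) / 2 = 0.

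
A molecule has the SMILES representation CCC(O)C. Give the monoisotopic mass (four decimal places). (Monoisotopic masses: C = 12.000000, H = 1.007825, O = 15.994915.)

74.0732

Atom tally by fragment:
  CH3 → C:1 H:3
  CH2 → C:1 H:2
  CH(OH) → C:1 H:2 O:1
  CH3 → C:1 H:3
Element totals:
  C: 4
  H: 10
  O: 1
Molecular formula: C4H10O.
  M = 4(12.0) + 10(1.007825) + 15.994915
    = 48.000000 + 10.078250 + 15.994915 = 74.073165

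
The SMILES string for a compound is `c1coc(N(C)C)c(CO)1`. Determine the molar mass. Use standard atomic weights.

141.17 g/mol

Atom tally by fragment:
  furan ring core → C:4 H:4 O:1
  (− 2 ring H displaced by substituents)
  + N(CH3)2 → N:1 C:2 H:6
  + CH2OH → C:1 H:3 O:1
Element totals:
  C: 7
  H: 11
  N: 1
  O: 2
Molecular formula: C7H11NO2.
  M = 7(12.011) + 11(1.008) + 14.007 + 2(15.999)
    = 84.077 + 11.088 + 14.007 + 31.998 = 141.170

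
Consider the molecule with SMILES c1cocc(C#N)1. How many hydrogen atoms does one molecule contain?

Atom tally by fragment:
  furan ring core → C:4 H:4 O:1
  (− 1 ring H displaced by substituents)
  + CN → C:1 N:1
Element totals:
  C: 5
  H: 3
  N: 1
  O: 1

3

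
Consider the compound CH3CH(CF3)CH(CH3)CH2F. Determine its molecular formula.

Atom tally by fragment:
  CH3 → C:1 H:3
  CH(CF3) → C:2 H:1 F:3
  CH(CH3) → C:2 H:4
  CH2F → C:1 H:2 F:1
Element totals:
  C: 6
  H: 10
  F: 4

C6H10F4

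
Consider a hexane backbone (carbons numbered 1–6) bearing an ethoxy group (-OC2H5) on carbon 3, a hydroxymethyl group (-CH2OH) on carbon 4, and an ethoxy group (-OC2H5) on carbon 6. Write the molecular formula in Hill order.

Atom tally by fragment:
  CH3 → C:1 H:3
  CH2 → C:1 H:2
  CH(OC2H5) → C:3 H:6 O:1
  CH(CH2OH) → C:2 H:4 O:1
  CH2 → C:1 H:2
  CH2OC2H5 → C:3 H:7 O:1
Element totals:
  C: 11
  H: 24
  O: 3

C11H24O3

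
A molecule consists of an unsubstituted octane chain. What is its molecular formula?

Atom tally by fragment:
  CH3 → C:1 H:3
  CH2 → C:1 H:2
  CH2 → C:1 H:2
  CH2 → C:1 H:2
  CH2 → C:1 H:2
  CH2 → C:1 H:2
  CH2 → C:1 H:2
  CH3 → C:1 H:3
Element totals:
  C: 8
  H: 18

C8H18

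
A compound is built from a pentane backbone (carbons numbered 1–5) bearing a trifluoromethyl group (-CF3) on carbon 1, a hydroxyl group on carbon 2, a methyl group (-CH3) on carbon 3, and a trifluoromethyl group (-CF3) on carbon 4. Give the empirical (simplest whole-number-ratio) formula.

C8H12F6O

Atom tally by fragment:
  F3CCH2 → C:2 H:2 F:3
  CH(OH) → C:1 H:2 O:1
  CH(CH3) → C:2 H:4
  CH(CF3) → C:2 H:1 F:3
  CH3 → C:1 H:3
Element totals:
  C: 8
  H: 12
  F: 6
  O: 1
Molecular formula: C8H12F6O.
gcd of subscripts (8, 6, 12, 1) = 1, so the empirical formula equals the molecular formula.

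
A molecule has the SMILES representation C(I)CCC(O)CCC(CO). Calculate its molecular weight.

272.13 g/mol

Atom tally by fragment:
  ICH2 → C:1 H:2 I:1
  CH2 → C:1 H:2
  CH2 → C:1 H:2
  CH(OH) → C:1 H:2 O:1
  CH2 → C:1 H:2
  CH2 → C:1 H:2
  CH2CH2OH → C:2 H:5 O:1
Element totals:
  C: 8
  H: 17
  I: 1
  O: 2
Molecular formula: C8H17IO2.
  M = 8(12.011) + 17(1.008) + 126.904 + 2(15.999)
    = 96.088 + 17.136 + 126.904 + 31.998 = 272.126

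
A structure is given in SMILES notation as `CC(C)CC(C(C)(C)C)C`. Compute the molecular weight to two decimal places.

142.29 g/mol

Atom tally by fragment:
  CH3 → C:1 H:3
  CH(CH3) → C:2 H:4
  CH2 → C:1 H:2
  CH(C(CH3)3) → C:5 H:10
  CH3 → C:1 H:3
Element totals:
  C: 10
  H: 22
Molecular formula: C10H22.
  M = 10(12.011) + 22(1.008)
    = 120.110 + 22.176 = 142.286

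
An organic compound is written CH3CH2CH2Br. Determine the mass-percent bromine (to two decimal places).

Element totals:
  C: 3
  H: 7
  Br: 1
Molecular formula: C3H7Br.
Molar mass = 122.993 g/mol.
Mass from Br: 1 × 79.904 = 79.904 g/mol.
%Br = 79.904 / 122.993 × 100 = 64.97%.

64.97%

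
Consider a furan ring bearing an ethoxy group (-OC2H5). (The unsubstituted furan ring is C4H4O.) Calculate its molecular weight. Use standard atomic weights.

Atom tally by fragment:
  furan ring core → C:4 H:4 O:1
  (− 1 ring H displaced by substituents)
  + OC2H5 → C:2 H:5 O:1
Element totals:
  C: 6
  H: 8
  O: 2
Molecular formula: C6H8O2.
  M = 6(12.011) + 8(1.008) + 2(15.999)
    = 72.066 + 8.064 + 31.998 = 112.128

112.13 g/mol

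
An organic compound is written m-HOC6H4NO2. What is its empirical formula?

Atom tally by fragment:
  benzene ring core → C:6 H:6
  (− 2 ring H displaced by substituents)
  + OH → O:1 H:1
  + NO2 → N:1 O:2
Element totals:
  C: 6
  H: 5
  N: 1
  O: 3
Molecular formula: C6H5NO3.
gcd of subscripts (6, 5, 1, 3) = 1, so the empirical formula equals the molecular formula.

C6H5NO3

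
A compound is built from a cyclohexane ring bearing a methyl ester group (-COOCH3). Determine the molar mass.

Atom tally by fragment:
  cyclohexane ring core → C:6 H:12
  (− 1 ring H displaced by substituents)
  + COOCH3 → C:2 H:3 O:2
Element totals:
  C: 8
  H: 14
  O: 2
Molecular formula: C8H14O2.
  M = 8(12.011) + 14(1.008) + 2(15.999)
    = 96.088 + 14.112 + 31.998 = 142.198

142.20 g/mol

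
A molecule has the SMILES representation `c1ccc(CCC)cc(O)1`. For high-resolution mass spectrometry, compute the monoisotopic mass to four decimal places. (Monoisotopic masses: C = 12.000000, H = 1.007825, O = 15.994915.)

136.0888

Atom tally by fragment:
  benzene ring core → C:6 H:6
  (− 2 ring H displaced by substituents)
  + CH2CH2CH3 → C:3 H:7
  + OH → O:1 H:1
Element totals:
  C: 9
  H: 12
  O: 1
Molecular formula: C9H12O.
  M = 9(12.0) + 12(1.007825) + 15.994915
    = 108.000000 + 12.093900 + 15.994915 = 136.088815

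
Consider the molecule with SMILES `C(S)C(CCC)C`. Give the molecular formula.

Atom tally by fragment:
  HSCH2 → C:1 H:3 S:1
  CH(CH2CH2CH3) → C:4 H:8
  CH3 → C:1 H:3
Element totals:
  C: 6
  H: 14
  S: 1

C6H14S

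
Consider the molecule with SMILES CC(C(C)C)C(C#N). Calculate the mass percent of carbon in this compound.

75.62%

Atom tally by fragment:
  CH3 → C:1 H:3
  CH(CH(CH3)2) → C:4 H:8
  CH2CN → C:2 H:2 N:1
Element totals:
  C: 7
  H: 13
  N: 1
Molecular formula: C7H13N.
Molar mass = 111.188 g/mol.
Mass from C: 7 × 12.011 = 84.077 g/mol.
%C = 84.077 / 111.188 × 100 = 75.62%.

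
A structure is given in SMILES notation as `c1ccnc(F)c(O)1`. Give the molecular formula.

Atom tally by fragment:
  pyridine ring core → C:5 H:5 N:1
  (− 2 ring H displaced by substituents)
  + F → F:1
  + OH → O:1 H:1
Element totals:
  C: 5
  H: 4
  F: 1
  N: 1
  O: 1

C5H4FNO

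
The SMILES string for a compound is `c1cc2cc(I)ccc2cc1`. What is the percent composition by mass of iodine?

49.95%

Atom tally by fragment:
  naphthalene ring system core → C:10 H:8
  (− 1 ring H displaced by substituents)
  + I → I:1
Element totals:
  C: 10
  H: 7
  I: 1
Molecular formula: C10H7I.
Molar mass = 254.070 g/mol.
Mass from I: 1 × 126.904 = 126.904 g/mol.
%I = 126.904 / 254.070 × 100 = 49.95%.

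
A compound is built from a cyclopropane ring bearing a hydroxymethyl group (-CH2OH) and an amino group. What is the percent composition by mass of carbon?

55.15%

Atom tally by fragment:
  cyclopropane ring core → C:3 H:6
  (− 2 ring H displaced by substituents)
  + CH2OH → C:1 H:3 O:1
  + NH2 → N:1 H:2
Element totals:
  C: 4
  H: 9
  N: 1
  O: 1
Molecular formula: C4H9NO.
Molar mass = 87.122 g/mol.
Mass from C: 4 × 12.011 = 48.044 g/mol.
%C = 48.044 / 87.122 × 100 = 55.15%.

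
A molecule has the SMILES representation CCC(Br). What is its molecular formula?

C3H7Br

Atom tally by fragment:
  CH3 → C:1 H:3
  CH2 → C:1 H:2
  CH2Br → C:1 H:2 Br:1
Element totals:
  C: 3
  H: 7
  Br: 1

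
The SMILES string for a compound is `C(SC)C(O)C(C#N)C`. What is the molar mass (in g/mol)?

145.22 g/mol

Atom tally by fragment:
  CH3SCH2 → C:2 H:5 S:1
  CH(OH) → C:1 H:2 O:1
  CH(CN) → C:2 H:1 N:1
  CH3 → C:1 H:3
Element totals:
  C: 6
  H: 11
  N: 1
  O: 1
  S: 1
Molecular formula: C6H11NOS.
  M = 6(12.011) + 11(1.008) + 14.007 + 15.999 + 32.06
    = 72.066 + 11.088 + 14.007 + 15.999 + 32.060 = 145.220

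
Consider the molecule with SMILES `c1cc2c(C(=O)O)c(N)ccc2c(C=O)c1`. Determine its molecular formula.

C12H9NO3

Atom tally by fragment:
  naphthalene ring system core → C:10 H:8
  (− 3 ring H displaced by substituents)
  + COOH → C:1 H:1 O:2
  + NH2 → N:1 H:2
  + CHO → C:1 H:1 O:1
Element totals:
  C: 12
  H: 9
  N: 1
  O: 3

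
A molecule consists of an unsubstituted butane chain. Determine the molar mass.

58.12 g/mol

Atom tally by fragment:
  CH3 → C:1 H:3
  CH2 → C:1 H:2
  CH2 → C:1 H:2
  CH3 → C:1 H:3
Element totals:
  C: 4
  H: 10
Molecular formula: C4H10.
  M = 4(12.011) + 10(1.008)
    = 48.044 + 10.080 = 58.124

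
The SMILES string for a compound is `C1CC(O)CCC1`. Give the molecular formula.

Atom tally by fragment:
  cyclohexane ring core → C:6 H:12
  (− 1 ring H displaced by substituents)
  + OH → O:1 H:1
Element totals:
  C: 6
  H: 12
  O: 1

C6H12O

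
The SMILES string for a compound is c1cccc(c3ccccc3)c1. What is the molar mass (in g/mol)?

154.21 g/mol

Atom tally by fragment:
  benzene ring core → C:6 H:6
  (− 1 ring H displaced by substituents)
  + C6H5 → C:6 H:5
Element totals:
  C: 12
  H: 10
Molecular formula: C12H10.
  M = 12(12.011) + 10(1.008)
    = 144.132 + 10.080 = 154.212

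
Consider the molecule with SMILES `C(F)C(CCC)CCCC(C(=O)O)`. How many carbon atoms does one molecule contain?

Atom tally by fragment:
  FCH2 → C:1 H:2 F:1
  CH(CH2CH2CH3) → C:4 H:8
  CH2 → C:1 H:2
  CH2 → C:1 H:2
  CH2 → C:1 H:2
  CH2COOH → C:2 H:3 O:2
Element totals:
  C: 10
  H: 19
  F: 1
  O: 2

10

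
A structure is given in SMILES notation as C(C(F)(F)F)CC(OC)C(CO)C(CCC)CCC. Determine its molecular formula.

C14H27F3O2

Atom tally by fragment:
  F3CCH2 → C:2 H:2 F:3
  CH2 → C:1 H:2
  CH(OCH3) → C:2 H:4 O:1
  CH(CH2OH) → C:2 H:4 O:1
  CH(CH2CH2CH3) → C:4 H:8
  CH2 → C:1 H:2
  CH2 → C:1 H:2
  CH3 → C:1 H:3
Element totals:
  C: 14
  H: 27
  F: 3
  O: 2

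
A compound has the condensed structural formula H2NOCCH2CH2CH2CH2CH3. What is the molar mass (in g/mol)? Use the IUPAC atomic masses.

115.18 g/mol

Atom tally by fragment:
  H2NOCCH2 → C:2 H:4 O:1 N:1
  CH2 → C:1 H:2
  CH2 → C:1 H:2
  CH2 → C:1 H:2
  CH3 → C:1 H:3
Element totals:
  C: 6
  H: 13
  N: 1
  O: 1
Molecular formula: C6H13NO.
  M = 6(12.011) + 13(1.008) + 14.007 + 15.999
    = 72.066 + 13.104 + 14.007 + 15.999 = 115.176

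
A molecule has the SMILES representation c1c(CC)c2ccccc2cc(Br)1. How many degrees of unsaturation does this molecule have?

7

Atom tally by fragment:
  naphthalene ring system core → C:10 H:8
  (− 2 ring H displaced by substituents)
  + C2H5 → C:2 H:5
  + Br → Br:1
Element totals:
  C: 12
  H: 11
  Br: 1
Molecular formula: C12H11Br.
DoU = (2C + 2 + N − H − X) / 2 = (2·12 + 2 + 0 − 11 − 1) / 2 = 7.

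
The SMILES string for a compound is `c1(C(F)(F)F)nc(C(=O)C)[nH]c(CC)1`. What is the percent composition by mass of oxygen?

Atom tally by fragment:
  imidazole ring core → C:3 H:4 N:2
  (− 3 ring H displaced by substituents)
  + CF3 → C:1 F:3
  + COCH3 → C:2 H:3 O:1
  + C2H5 → C:2 H:5
Element totals:
  C: 8
  H: 9
  F: 3
  N: 2
  O: 1
Molecular formula: C8H9F3N2O.
Molar mass = 206.167 g/mol.
Mass from O: 1 × 15.999 = 15.999 g/mol.
%O = 15.999 / 206.167 × 100 = 7.76%.

7.76%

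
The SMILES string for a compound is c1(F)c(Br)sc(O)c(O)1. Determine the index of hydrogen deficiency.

Atom tally by fragment:
  thiophene ring core → C:4 H:4 S:1
  (− 4 ring H displaced by substituents)
  + F → F:1
  + Br → Br:1
  + OH → O:1 H:1
  + OH → O:1 H:1
Element totals:
  C: 4
  H: 2
  Br: 1
  F: 1
  O: 2
  S: 1
Molecular formula: C4H2BrFO2S.
DoU = (2C + 2 + N − H − X) / 2 = (2·4 + 2 + 0 − 2 − 2) / 2 = 3.

3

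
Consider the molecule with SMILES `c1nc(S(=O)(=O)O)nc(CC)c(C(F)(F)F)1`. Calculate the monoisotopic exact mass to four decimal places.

256.0129

Atom tally by fragment:
  pyrimidine ring core → C:4 H:4 N:2
  (− 3 ring H displaced by substituents)
  + SO3H → S:1 O:3 H:1
  + C2H5 → C:2 H:5
  + CF3 → C:1 F:3
Element totals:
  C: 7
  H: 7
  F: 3
  N: 2
  O: 3
  S: 1
Molecular formula: C7H7F3N2O3S.
  M = 7(12.0) + 7(1.007825) + 3(18.998403) + 2(14.003074) + 3(15.994915) + 31.972071
    = 84.000000 + 7.054775 + 56.995209 + 28.006148 + 47.984745 + 31.972071 = 256.012948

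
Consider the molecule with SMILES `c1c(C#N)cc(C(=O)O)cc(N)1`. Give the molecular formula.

C8H6N2O2

Atom tally by fragment:
  benzene ring core → C:6 H:6
  (− 3 ring H displaced by substituents)
  + CN → C:1 N:1
  + COOH → C:1 H:1 O:2
  + NH2 → N:1 H:2
Element totals:
  C: 8
  H: 6
  N: 2
  O: 2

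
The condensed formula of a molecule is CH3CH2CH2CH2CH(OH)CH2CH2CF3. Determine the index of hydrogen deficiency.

Atom tally by fragment:
  CH3 → C:1 H:3
  CH2 → C:1 H:2
  CH2 → C:1 H:2
  CH2 → C:1 H:2
  CH(OH) → C:1 H:2 O:1
  CH2 → C:1 H:2
  CH2CF3 → C:2 H:2 F:3
Element totals:
  C: 8
  H: 15
  F: 3
  O: 1
Molecular formula: C8H15F3O.
DoU = (2C + 2 + N − H − X) / 2 = (2·8 + 2 + 0 − 15 − 3) / 2 = 0.

0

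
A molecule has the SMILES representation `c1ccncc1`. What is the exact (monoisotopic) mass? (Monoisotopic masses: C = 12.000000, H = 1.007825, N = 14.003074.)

Atom tally by fragment:
  pyridine ring core → C:5 H:5 N:1
Element totals:
  C: 5
  H: 5
  N: 1
Molecular formula: C5H5N.
  M = 5(12.0) + 5(1.007825) + 14.003074
    = 60.000000 + 5.039125 + 14.003074 = 79.042199

79.0422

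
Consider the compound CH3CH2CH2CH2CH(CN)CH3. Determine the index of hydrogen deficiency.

2

Element totals:
  C: 7
  H: 13
  N: 1
Molecular formula: C7H13N.
DoU = (2C + 2 + N − H − X) / 2 = (2·7 + 2 + 1 − 13 − 0) / 2 = 2.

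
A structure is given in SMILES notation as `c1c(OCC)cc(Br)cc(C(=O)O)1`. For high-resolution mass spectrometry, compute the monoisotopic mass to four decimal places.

243.9735

Atom tally by fragment:
  benzene ring core → C:6 H:6
  (− 3 ring H displaced by substituents)
  + OC2H5 → C:2 H:5 O:1
  + Br → Br:1
  + COOH → C:1 H:1 O:2
Element totals:
  C: 9
  H: 9
  Br: 1
  O: 3
Molecular formula: C9H9BrO3.
  M = 9(12.0) + 9(1.007825) + 78.918338 + 3(15.994915)
    = 108.000000 + 9.070425 + 78.918338 + 47.984745 = 243.973508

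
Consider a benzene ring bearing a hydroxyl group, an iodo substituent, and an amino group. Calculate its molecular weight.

Atom tally by fragment:
  benzene ring core → C:6 H:6
  (− 3 ring H displaced by substituents)
  + OH → O:1 H:1
  + I → I:1
  + NH2 → N:1 H:2
Element totals:
  C: 6
  H: 6
  I: 1
  N: 1
  O: 1
Molecular formula: C6H6INO.
  M = 6(12.011) + 6(1.008) + 126.904 + 14.007 + 15.999
    = 72.066 + 6.048 + 126.904 + 14.007 + 15.999 = 235.024

235.02 g/mol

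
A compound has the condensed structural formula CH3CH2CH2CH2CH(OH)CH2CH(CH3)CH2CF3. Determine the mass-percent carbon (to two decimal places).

Atom tally by fragment:
  CH3 → C:1 H:3
  CH2 → C:1 H:2
  CH2 → C:1 H:2
  CH2 → C:1 H:2
  CH(OH) → C:1 H:2 O:1
  CH2 → C:1 H:2
  CH(CH3) → C:2 H:4
  CH2CF3 → C:2 H:2 F:3
Element totals:
  C: 10
  H: 19
  F: 3
  O: 1
Molecular formula: C10H19F3O.
Molar mass = 212.255 g/mol.
Mass from C: 10 × 12.011 = 120.110 g/mol.
%C = 120.110 / 212.255 × 100 = 56.59%.

56.59%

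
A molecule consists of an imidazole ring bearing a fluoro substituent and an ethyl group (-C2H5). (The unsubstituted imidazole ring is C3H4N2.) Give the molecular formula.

Atom tally by fragment:
  imidazole ring core → C:3 H:4 N:2
  (− 2 ring H displaced by substituents)
  + F → F:1
  + C2H5 → C:2 H:5
Element totals:
  C: 5
  H: 7
  F: 1
  N: 2

C5H7FN2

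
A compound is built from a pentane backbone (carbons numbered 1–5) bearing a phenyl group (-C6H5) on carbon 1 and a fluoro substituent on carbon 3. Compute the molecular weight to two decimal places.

Atom tally by fragment:
  C6H5CH2 → C:7 H:7
  CH2 → C:1 H:2
  CH(F) → C:1 H:1 F:1
  CH2 → C:1 H:2
  CH3 → C:1 H:3
Element totals:
  C: 11
  H: 15
  F: 1
Molecular formula: C11H15F.
  M = 11(12.011) + 15(1.008) + 18.998
    = 132.121 + 15.120 + 18.998 = 166.239

166.24 g/mol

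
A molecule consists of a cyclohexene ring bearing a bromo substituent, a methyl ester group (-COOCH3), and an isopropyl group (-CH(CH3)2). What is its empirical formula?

C11H17BrO2

Atom tally by fragment:
  cyclohexene ring core → C:6 H:10
  (− 3 ring H displaced by substituents)
  + Br → Br:1
  + COOCH3 → C:2 H:3 O:2
  + CH(CH3)2 → C:3 H:7
Element totals:
  C: 11
  H: 17
  Br: 1
  O: 2
Molecular formula: C11H17BrO2.
gcd of subscripts (1, 11, 17, 2) = 1, so the empirical formula equals the molecular formula.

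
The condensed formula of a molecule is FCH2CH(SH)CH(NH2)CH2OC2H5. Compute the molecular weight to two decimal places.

167.24 g/mol

Element totals:
  C: 6
  H: 14
  F: 1
  N: 1
  O: 1
  S: 1
Molecular formula: C6H14FNOS.
  M = 6(12.011) + 14(1.008) + 18.998 + 14.007 + 15.999 + 32.06
    = 72.066 + 14.112 + 18.998 + 14.007 + 15.999 + 32.060 = 167.242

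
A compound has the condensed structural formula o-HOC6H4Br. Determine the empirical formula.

C6H5BrO

Atom tally by fragment:
  benzene ring core → C:6 H:6
  (− 2 ring H displaced by substituents)
  + OH → O:1 H:1
  + Br → Br:1
Element totals:
  C: 6
  H: 5
  Br: 1
  O: 1
Molecular formula: C6H5BrO.
gcd of subscripts (1, 6, 5, 1) = 1, so the empirical formula equals the molecular formula.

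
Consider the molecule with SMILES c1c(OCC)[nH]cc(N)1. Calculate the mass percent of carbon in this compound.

57.12%

Atom tally by fragment:
  pyrrole ring core → C:4 H:5 N:1
  (− 2 ring H displaced by substituents)
  + OC2H5 → C:2 H:5 O:1
  + NH2 → N:1 H:2
Element totals:
  C: 6
  H: 10
  N: 2
  O: 1
Molecular formula: C6H10N2O.
Molar mass = 126.159 g/mol.
Mass from C: 6 × 12.011 = 72.066 g/mol.
%C = 72.066 / 126.159 × 100 = 57.12%.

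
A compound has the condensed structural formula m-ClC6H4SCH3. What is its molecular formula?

C7H7ClS

Atom tally by fragment:
  benzene ring core → C:6 H:6
  (− 2 ring H displaced by substituents)
  + Cl → Cl:1
  + SCH3 → C:1 H:3 S:1
Element totals:
  C: 7
  H: 7
  Cl: 1
  S: 1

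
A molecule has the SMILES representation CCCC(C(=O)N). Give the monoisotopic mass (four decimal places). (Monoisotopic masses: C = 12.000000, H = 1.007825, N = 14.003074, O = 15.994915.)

101.0841

Atom tally by fragment:
  CH3 → C:1 H:3
  CH2 → C:1 H:2
  CH2 → C:1 H:2
  CH2CONH2 → C:2 H:4 O:1 N:1
Element totals:
  C: 5
  H: 11
  N: 1
  O: 1
Molecular formula: C5H11NO.
  M = 5(12.0) + 11(1.007825) + 14.003074 + 15.994915
    = 60.000000 + 11.086075 + 14.003074 + 15.994915 = 101.084064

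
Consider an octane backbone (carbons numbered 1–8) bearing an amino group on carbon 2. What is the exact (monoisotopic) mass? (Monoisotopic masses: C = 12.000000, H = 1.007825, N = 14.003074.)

Atom tally by fragment:
  CH3 → C:1 H:3
  CH(NH2) → C:1 H:3 N:1
  CH2 → C:1 H:2
  CH2 → C:1 H:2
  CH2 → C:1 H:2
  CH2 → C:1 H:2
  CH2 → C:1 H:2
  CH3 → C:1 H:3
Element totals:
  C: 8
  H: 19
  N: 1
Molecular formula: C8H19N.
  M = 8(12.0) + 19(1.007825) + 14.003074
    = 96.000000 + 19.148675 + 14.003074 = 129.151749

129.1517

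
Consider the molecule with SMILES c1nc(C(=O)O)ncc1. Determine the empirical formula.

C5H4N2O2

Atom tally by fragment:
  pyrimidine ring core → C:4 H:4 N:2
  (− 1 ring H displaced by substituents)
  + COOH → C:1 H:1 O:2
Element totals:
  C: 5
  H: 4
  N: 2
  O: 2
Molecular formula: C5H4N2O2.
gcd of subscripts (5, 4, 2, 2) = 1, so the empirical formula equals the molecular formula.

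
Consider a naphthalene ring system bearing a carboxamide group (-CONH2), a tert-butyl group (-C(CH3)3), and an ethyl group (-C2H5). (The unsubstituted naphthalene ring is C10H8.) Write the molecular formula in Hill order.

Atom tally by fragment:
  naphthalene ring system core → C:10 H:8
  (− 3 ring H displaced by substituents)
  + CONH2 → C:1 H:2 O:1 N:1
  + C(CH3)3 → C:4 H:9
  + C2H5 → C:2 H:5
Element totals:
  C: 17
  H: 21
  N: 1
  O: 1

C17H21NO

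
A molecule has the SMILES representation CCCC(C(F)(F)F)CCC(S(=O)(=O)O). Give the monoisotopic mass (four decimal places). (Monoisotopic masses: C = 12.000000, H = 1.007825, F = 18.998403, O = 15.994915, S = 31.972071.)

248.0694

Atom tally by fragment:
  CH3 → C:1 H:3
  CH2 → C:1 H:2
  CH2 → C:1 H:2
  CH(CF3) → C:2 H:1 F:3
  CH2 → C:1 H:2
  CH2 → C:1 H:2
  CH2SO3H → C:1 H:3 S:1 O:3
Element totals:
  C: 8
  H: 15
  F: 3
  O: 3
  S: 1
Molecular formula: C8H15F3O3S.
  M = 8(12.0) + 15(1.007825) + 3(18.998403) + 3(15.994915) + 31.972071
    = 96.000000 + 15.117375 + 56.995209 + 47.984745 + 31.972071 = 248.069400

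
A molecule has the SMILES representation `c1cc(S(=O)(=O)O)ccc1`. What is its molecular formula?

C6H6O3S

Atom tally by fragment:
  benzene ring core → C:6 H:6
  (− 1 ring H displaced by substituents)
  + SO3H → S:1 O:3 H:1
Element totals:
  C: 6
  H: 6
  O: 3
  S: 1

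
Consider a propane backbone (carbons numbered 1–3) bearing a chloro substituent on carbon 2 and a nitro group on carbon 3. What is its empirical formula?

Atom tally by fragment:
  CH3 → C:1 H:3
  CH(Cl) → C:1 H:1 Cl:1
  CH2NO2 → C:1 H:2 N:1 O:2
Element totals:
  C: 3
  H: 6
  Cl: 1
  N: 1
  O: 2
Molecular formula: C3H6ClNO2.
gcd of subscripts (3, 1, 6, 1, 2) = 1, so the empirical formula equals the molecular formula.

C3H6ClNO2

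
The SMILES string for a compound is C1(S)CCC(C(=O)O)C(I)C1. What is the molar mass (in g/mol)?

286.13 g/mol

Atom tally by fragment:
  cyclohexane ring core → C:6 H:12
  (− 3 ring H displaced by substituents)
  + SH → S:1 H:1
  + COOH → C:1 H:1 O:2
  + I → I:1
Element totals:
  C: 7
  H: 11
  I: 1
  O: 2
  S: 1
Molecular formula: C7H11IO2S.
  M = 7(12.011) + 11(1.008) + 126.904 + 2(15.999) + 32.06
    = 84.077 + 11.088 + 126.904 + 31.998 + 32.060 = 286.127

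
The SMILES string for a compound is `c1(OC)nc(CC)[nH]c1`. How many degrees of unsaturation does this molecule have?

3

Atom tally by fragment:
  imidazole ring core → C:3 H:4 N:2
  (− 2 ring H displaced by substituents)
  + OCH3 → C:1 H:3 O:1
  + C2H5 → C:2 H:5
Element totals:
  C: 6
  H: 10
  N: 2
  O: 1
Molecular formula: C6H10N2O.
DoU = (2C + 2 + N − H − X) / 2 = (2·6 + 2 + 2 − 10 − 0) / 2 = 3.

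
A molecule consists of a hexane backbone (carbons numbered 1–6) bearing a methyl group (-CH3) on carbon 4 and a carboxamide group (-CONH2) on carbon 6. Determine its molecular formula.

C8H17NO

Atom tally by fragment:
  CH3 → C:1 H:3
  CH2 → C:1 H:2
  CH2 → C:1 H:2
  CH(CH3) → C:2 H:4
  CH2 → C:1 H:2
  CH2CONH2 → C:2 H:4 O:1 N:1
Element totals:
  C: 8
  H: 17
  N: 1
  O: 1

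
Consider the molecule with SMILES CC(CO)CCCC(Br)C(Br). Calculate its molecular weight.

Atom tally by fragment:
  CH3 → C:1 H:3
  CH(CH2OH) → C:2 H:4 O:1
  CH2 → C:1 H:2
  CH2 → C:1 H:2
  CH2 → C:1 H:2
  CH(Br) → C:1 H:1 Br:1
  CH2Br → C:1 H:2 Br:1
Element totals:
  C: 8
  H: 16
  Br: 2
  O: 1
Molecular formula: C8H16Br2O.
  M = 8(12.011) + 16(1.008) + 2(79.904) + 15.999
    = 96.088 + 16.128 + 159.808 + 15.999 = 288.023

288.02 g/mol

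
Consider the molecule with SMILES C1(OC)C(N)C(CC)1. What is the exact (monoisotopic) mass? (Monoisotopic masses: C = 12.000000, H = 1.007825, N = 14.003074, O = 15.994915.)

Atom tally by fragment:
  cyclopropane ring core → C:3 H:6
  (− 3 ring H displaced by substituents)
  + OCH3 → C:1 H:3 O:1
  + NH2 → N:1 H:2
  + C2H5 → C:2 H:5
Element totals:
  C: 6
  H: 13
  N: 1
  O: 1
Molecular formula: C6H13NO.
  M = 6(12.0) + 13(1.007825) + 14.003074 + 15.994915
    = 72.000000 + 13.101725 + 14.003074 + 15.994915 = 115.099714

115.0997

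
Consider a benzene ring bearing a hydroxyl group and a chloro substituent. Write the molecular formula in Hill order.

Atom tally by fragment:
  benzene ring core → C:6 H:6
  (− 2 ring H displaced by substituents)
  + OH → O:1 H:1
  + Cl → Cl:1
Element totals:
  C: 6
  H: 5
  Cl: 1
  O: 1

C6H5ClO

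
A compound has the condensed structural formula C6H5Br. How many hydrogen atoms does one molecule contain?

Atom tally by fragment:
  benzene ring core → C:6 H:6
  (− 1 ring H displaced by substituents)
  + Br → Br:1
Element totals:
  C: 6
  H: 5
  Br: 1

5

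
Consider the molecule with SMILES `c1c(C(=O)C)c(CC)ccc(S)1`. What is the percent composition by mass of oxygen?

Atom tally by fragment:
  benzene ring core → C:6 H:6
  (− 3 ring H displaced by substituents)
  + COCH3 → C:2 H:3 O:1
  + C2H5 → C:2 H:5
  + SH → S:1 H:1
Element totals:
  C: 10
  H: 12
  O: 1
  S: 1
Molecular formula: C10H12OS.
Molar mass = 180.265 g/mol.
Mass from O: 1 × 15.999 = 15.999 g/mol.
%O = 15.999 / 180.265 × 100 = 8.88%.

8.88%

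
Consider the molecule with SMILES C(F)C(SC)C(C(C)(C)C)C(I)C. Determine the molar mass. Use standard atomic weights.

Atom tally by fragment:
  FCH2 → C:1 H:2 F:1
  CH(SCH3) → C:2 H:4 S:1
  CH(C(CH3)3) → C:5 H:10
  CH(I) → C:1 H:1 I:1
  CH3 → C:1 H:3
Element totals:
  C: 10
  H: 20
  F: 1
  I: 1
  S: 1
Molecular formula: C10H20FIS.
  M = 10(12.011) + 20(1.008) + 18.998 + 126.904 + 32.06
    = 120.110 + 20.160 + 18.998 + 126.904 + 32.060 = 318.232

318.23 g/mol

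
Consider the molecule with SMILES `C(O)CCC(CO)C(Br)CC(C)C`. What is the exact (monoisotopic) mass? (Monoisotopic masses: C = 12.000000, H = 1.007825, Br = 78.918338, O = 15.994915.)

Atom tally by fragment:
  HOCH2 → C:1 H:3 O:1
  CH2 → C:1 H:2
  CH2 → C:1 H:2
  CH(CH2OH) → C:2 H:4 O:1
  CH(Br) → C:1 H:1 Br:1
  CH2 → C:1 H:2
  CH(CH3) → C:2 H:4
  CH3 → C:1 H:3
Element totals:
  C: 10
  H: 21
  Br: 1
  O: 2
Molecular formula: C10H21BrO2.
  M = 10(12.0) + 21(1.007825) + 78.918338 + 2(15.994915)
    = 120.000000 + 21.164325 + 78.918338 + 31.989830 = 252.072493

252.0725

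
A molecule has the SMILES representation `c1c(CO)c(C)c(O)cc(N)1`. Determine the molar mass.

Atom tally by fragment:
  benzene ring core → C:6 H:6
  (− 4 ring H displaced by substituents)
  + CH2OH → C:1 H:3 O:1
  + CH3 → C:1 H:3
  + OH → O:1 H:1
  + NH2 → N:1 H:2
Element totals:
  C: 8
  H: 11
  N: 1
  O: 2
Molecular formula: C8H11NO2.
  M = 8(12.011) + 11(1.008) + 14.007 + 2(15.999)
    = 96.088 + 11.088 + 14.007 + 31.998 = 153.181

153.18 g/mol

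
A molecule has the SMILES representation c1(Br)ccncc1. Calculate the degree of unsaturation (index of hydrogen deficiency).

Atom tally by fragment:
  pyridine ring core → C:5 H:5 N:1
  (− 1 ring H displaced by substituents)
  + Br → Br:1
Element totals:
  C: 5
  H: 4
  Br: 1
  N: 1
Molecular formula: C5H4BrN.
DoU = (2C + 2 + N − H − X) / 2 = (2·5 + 2 + 1 − 4 − 1) / 2 = 4.

4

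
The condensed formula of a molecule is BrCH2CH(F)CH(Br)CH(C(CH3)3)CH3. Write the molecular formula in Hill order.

C9H17Br2F

Atom tally by fragment:
  BrCH2 → C:1 H:2 Br:1
  CH(F) → C:1 H:1 F:1
  CH(Br) → C:1 H:1 Br:1
  CH(C(CH3)3) → C:5 H:10
  CH3 → C:1 H:3
Element totals:
  C: 9
  H: 17
  Br: 2
  F: 1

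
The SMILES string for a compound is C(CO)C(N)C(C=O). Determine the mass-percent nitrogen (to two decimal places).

Atom tally by fragment:
  HOCH2CH2 → C:2 H:5 O:1
  CH(NH2) → C:1 H:3 N:1
  CH2CHO → C:2 H:3 O:1
Element totals:
  C: 5
  H: 11
  N: 1
  O: 2
Molecular formula: C5H11NO2.
Molar mass = 117.148 g/mol.
Mass from N: 1 × 14.007 = 14.007 g/mol.
%N = 14.007 / 117.148 × 100 = 11.96%.

11.96%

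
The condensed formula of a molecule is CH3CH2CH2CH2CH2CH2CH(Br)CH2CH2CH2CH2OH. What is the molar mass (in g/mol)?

251.21 g/mol

Atom tally by fragment:
  CH3 → C:1 H:3
  CH2 → C:1 H:2
  CH2 → C:1 H:2
  CH2 → C:1 H:2
  CH2 → C:1 H:2
  CH2 → C:1 H:2
  CH(Br) → C:1 H:1 Br:1
  CH2 → C:1 H:2
  CH2 → C:1 H:2
  CH2CH2OH → C:2 H:5 O:1
Element totals:
  C: 11
  H: 23
  Br: 1
  O: 1
Molecular formula: C11H23BrO.
  M = 11(12.011) + 23(1.008) + 79.904 + 15.999
    = 132.121 + 23.184 + 79.904 + 15.999 = 251.208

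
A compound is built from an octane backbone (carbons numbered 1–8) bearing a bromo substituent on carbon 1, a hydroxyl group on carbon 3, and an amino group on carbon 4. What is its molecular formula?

Atom tally by fragment:
  BrCH2 → C:1 H:2 Br:1
  CH2 → C:1 H:2
  CH(OH) → C:1 H:2 O:1
  CH(NH2) → C:1 H:3 N:1
  CH2 → C:1 H:2
  CH2 → C:1 H:2
  CH2 → C:1 H:2
  CH3 → C:1 H:3
Element totals:
  C: 8
  H: 18
  Br: 1
  N: 1
  O: 1

C8H18BrNO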